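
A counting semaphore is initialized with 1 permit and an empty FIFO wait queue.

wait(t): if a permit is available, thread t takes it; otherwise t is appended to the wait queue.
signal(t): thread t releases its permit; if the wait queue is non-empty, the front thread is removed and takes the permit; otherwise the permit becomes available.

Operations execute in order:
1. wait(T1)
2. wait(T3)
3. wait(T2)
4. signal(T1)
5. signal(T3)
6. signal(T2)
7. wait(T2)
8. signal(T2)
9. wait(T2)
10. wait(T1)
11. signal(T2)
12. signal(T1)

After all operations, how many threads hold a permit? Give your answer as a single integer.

Step 1: wait(T1) -> count=0 queue=[] holders={T1}
Step 2: wait(T3) -> count=0 queue=[T3] holders={T1}
Step 3: wait(T2) -> count=0 queue=[T3,T2] holders={T1}
Step 4: signal(T1) -> count=0 queue=[T2] holders={T3}
Step 5: signal(T3) -> count=0 queue=[] holders={T2}
Step 6: signal(T2) -> count=1 queue=[] holders={none}
Step 7: wait(T2) -> count=0 queue=[] holders={T2}
Step 8: signal(T2) -> count=1 queue=[] holders={none}
Step 9: wait(T2) -> count=0 queue=[] holders={T2}
Step 10: wait(T1) -> count=0 queue=[T1] holders={T2}
Step 11: signal(T2) -> count=0 queue=[] holders={T1}
Step 12: signal(T1) -> count=1 queue=[] holders={none}
Final holders: {none} -> 0 thread(s)

Answer: 0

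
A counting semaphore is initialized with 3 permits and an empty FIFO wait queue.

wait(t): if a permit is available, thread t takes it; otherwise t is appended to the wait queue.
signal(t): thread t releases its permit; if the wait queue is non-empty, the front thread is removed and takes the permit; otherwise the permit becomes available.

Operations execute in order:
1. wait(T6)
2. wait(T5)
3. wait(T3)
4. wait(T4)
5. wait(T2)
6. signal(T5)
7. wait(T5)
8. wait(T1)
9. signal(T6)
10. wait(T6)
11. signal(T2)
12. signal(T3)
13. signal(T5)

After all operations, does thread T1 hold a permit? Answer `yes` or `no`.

Step 1: wait(T6) -> count=2 queue=[] holders={T6}
Step 2: wait(T5) -> count=1 queue=[] holders={T5,T6}
Step 3: wait(T3) -> count=0 queue=[] holders={T3,T5,T6}
Step 4: wait(T4) -> count=0 queue=[T4] holders={T3,T5,T6}
Step 5: wait(T2) -> count=0 queue=[T4,T2] holders={T3,T5,T6}
Step 6: signal(T5) -> count=0 queue=[T2] holders={T3,T4,T6}
Step 7: wait(T5) -> count=0 queue=[T2,T5] holders={T3,T4,T6}
Step 8: wait(T1) -> count=0 queue=[T2,T5,T1] holders={T3,T4,T6}
Step 9: signal(T6) -> count=0 queue=[T5,T1] holders={T2,T3,T4}
Step 10: wait(T6) -> count=0 queue=[T5,T1,T6] holders={T2,T3,T4}
Step 11: signal(T2) -> count=0 queue=[T1,T6] holders={T3,T4,T5}
Step 12: signal(T3) -> count=0 queue=[T6] holders={T1,T4,T5}
Step 13: signal(T5) -> count=0 queue=[] holders={T1,T4,T6}
Final holders: {T1,T4,T6} -> T1 in holders

Answer: yes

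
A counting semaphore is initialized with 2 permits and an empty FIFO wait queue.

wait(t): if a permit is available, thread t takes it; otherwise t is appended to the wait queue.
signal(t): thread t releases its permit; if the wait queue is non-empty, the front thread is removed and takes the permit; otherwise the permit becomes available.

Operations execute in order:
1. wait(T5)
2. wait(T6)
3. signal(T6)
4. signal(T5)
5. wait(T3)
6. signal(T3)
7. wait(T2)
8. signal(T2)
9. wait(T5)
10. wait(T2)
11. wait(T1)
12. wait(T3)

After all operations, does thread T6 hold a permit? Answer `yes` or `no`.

Step 1: wait(T5) -> count=1 queue=[] holders={T5}
Step 2: wait(T6) -> count=0 queue=[] holders={T5,T6}
Step 3: signal(T6) -> count=1 queue=[] holders={T5}
Step 4: signal(T5) -> count=2 queue=[] holders={none}
Step 5: wait(T3) -> count=1 queue=[] holders={T3}
Step 6: signal(T3) -> count=2 queue=[] holders={none}
Step 7: wait(T2) -> count=1 queue=[] holders={T2}
Step 8: signal(T2) -> count=2 queue=[] holders={none}
Step 9: wait(T5) -> count=1 queue=[] holders={T5}
Step 10: wait(T2) -> count=0 queue=[] holders={T2,T5}
Step 11: wait(T1) -> count=0 queue=[T1] holders={T2,T5}
Step 12: wait(T3) -> count=0 queue=[T1,T3] holders={T2,T5}
Final holders: {T2,T5} -> T6 not in holders

Answer: no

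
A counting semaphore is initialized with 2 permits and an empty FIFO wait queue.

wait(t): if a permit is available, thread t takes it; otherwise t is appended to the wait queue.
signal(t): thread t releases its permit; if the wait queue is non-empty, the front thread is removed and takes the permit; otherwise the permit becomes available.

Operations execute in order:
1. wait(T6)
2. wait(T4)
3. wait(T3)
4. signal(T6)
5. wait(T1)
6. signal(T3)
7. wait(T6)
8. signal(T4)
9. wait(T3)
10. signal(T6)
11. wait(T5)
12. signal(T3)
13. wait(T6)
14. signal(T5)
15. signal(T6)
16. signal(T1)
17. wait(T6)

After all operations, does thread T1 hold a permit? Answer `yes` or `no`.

Step 1: wait(T6) -> count=1 queue=[] holders={T6}
Step 2: wait(T4) -> count=0 queue=[] holders={T4,T6}
Step 3: wait(T3) -> count=0 queue=[T3] holders={T4,T6}
Step 4: signal(T6) -> count=0 queue=[] holders={T3,T4}
Step 5: wait(T1) -> count=0 queue=[T1] holders={T3,T4}
Step 6: signal(T3) -> count=0 queue=[] holders={T1,T4}
Step 7: wait(T6) -> count=0 queue=[T6] holders={T1,T4}
Step 8: signal(T4) -> count=0 queue=[] holders={T1,T6}
Step 9: wait(T3) -> count=0 queue=[T3] holders={T1,T6}
Step 10: signal(T6) -> count=0 queue=[] holders={T1,T3}
Step 11: wait(T5) -> count=0 queue=[T5] holders={T1,T3}
Step 12: signal(T3) -> count=0 queue=[] holders={T1,T5}
Step 13: wait(T6) -> count=0 queue=[T6] holders={T1,T5}
Step 14: signal(T5) -> count=0 queue=[] holders={T1,T6}
Step 15: signal(T6) -> count=1 queue=[] holders={T1}
Step 16: signal(T1) -> count=2 queue=[] holders={none}
Step 17: wait(T6) -> count=1 queue=[] holders={T6}
Final holders: {T6} -> T1 not in holders

Answer: no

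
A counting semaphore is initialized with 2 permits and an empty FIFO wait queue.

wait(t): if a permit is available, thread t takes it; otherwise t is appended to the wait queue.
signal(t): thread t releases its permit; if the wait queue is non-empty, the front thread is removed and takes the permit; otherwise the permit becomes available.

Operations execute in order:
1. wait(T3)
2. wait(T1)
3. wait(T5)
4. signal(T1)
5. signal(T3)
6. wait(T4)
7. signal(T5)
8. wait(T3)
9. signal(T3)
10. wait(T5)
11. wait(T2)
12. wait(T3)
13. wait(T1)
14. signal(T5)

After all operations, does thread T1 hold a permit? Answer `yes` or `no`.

Answer: no

Derivation:
Step 1: wait(T3) -> count=1 queue=[] holders={T3}
Step 2: wait(T1) -> count=0 queue=[] holders={T1,T3}
Step 3: wait(T5) -> count=0 queue=[T5] holders={T1,T3}
Step 4: signal(T1) -> count=0 queue=[] holders={T3,T5}
Step 5: signal(T3) -> count=1 queue=[] holders={T5}
Step 6: wait(T4) -> count=0 queue=[] holders={T4,T5}
Step 7: signal(T5) -> count=1 queue=[] holders={T4}
Step 8: wait(T3) -> count=0 queue=[] holders={T3,T4}
Step 9: signal(T3) -> count=1 queue=[] holders={T4}
Step 10: wait(T5) -> count=0 queue=[] holders={T4,T5}
Step 11: wait(T2) -> count=0 queue=[T2] holders={T4,T5}
Step 12: wait(T3) -> count=0 queue=[T2,T3] holders={T4,T5}
Step 13: wait(T1) -> count=0 queue=[T2,T3,T1] holders={T4,T5}
Step 14: signal(T5) -> count=0 queue=[T3,T1] holders={T2,T4}
Final holders: {T2,T4} -> T1 not in holders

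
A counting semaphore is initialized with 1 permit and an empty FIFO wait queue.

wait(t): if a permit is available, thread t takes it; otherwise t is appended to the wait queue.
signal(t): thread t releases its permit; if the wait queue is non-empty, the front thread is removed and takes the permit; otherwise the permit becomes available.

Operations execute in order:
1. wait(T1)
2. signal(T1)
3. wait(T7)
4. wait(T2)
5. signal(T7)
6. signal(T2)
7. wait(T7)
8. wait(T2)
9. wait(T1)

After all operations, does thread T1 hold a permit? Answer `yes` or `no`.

Answer: no

Derivation:
Step 1: wait(T1) -> count=0 queue=[] holders={T1}
Step 2: signal(T1) -> count=1 queue=[] holders={none}
Step 3: wait(T7) -> count=0 queue=[] holders={T7}
Step 4: wait(T2) -> count=0 queue=[T2] holders={T7}
Step 5: signal(T7) -> count=0 queue=[] holders={T2}
Step 6: signal(T2) -> count=1 queue=[] holders={none}
Step 7: wait(T7) -> count=0 queue=[] holders={T7}
Step 8: wait(T2) -> count=0 queue=[T2] holders={T7}
Step 9: wait(T1) -> count=0 queue=[T2,T1] holders={T7}
Final holders: {T7} -> T1 not in holders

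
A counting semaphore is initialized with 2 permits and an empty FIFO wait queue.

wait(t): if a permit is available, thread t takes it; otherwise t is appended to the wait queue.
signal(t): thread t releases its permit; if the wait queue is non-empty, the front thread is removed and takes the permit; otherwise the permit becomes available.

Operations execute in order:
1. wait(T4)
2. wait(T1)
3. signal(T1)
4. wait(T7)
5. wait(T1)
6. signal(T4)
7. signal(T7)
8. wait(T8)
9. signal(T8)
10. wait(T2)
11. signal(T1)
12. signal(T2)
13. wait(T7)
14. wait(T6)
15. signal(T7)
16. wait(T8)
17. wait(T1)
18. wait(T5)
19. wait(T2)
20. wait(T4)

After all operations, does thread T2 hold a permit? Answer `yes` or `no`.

Answer: no

Derivation:
Step 1: wait(T4) -> count=1 queue=[] holders={T4}
Step 2: wait(T1) -> count=0 queue=[] holders={T1,T4}
Step 3: signal(T1) -> count=1 queue=[] holders={T4}
Step 4: wait(T7) -> count=0 queue=[] holders={T4,T7}
Step 5: wait(T1) -> count=0 queue=[T1] holders={T4,T7}
Step 6: signal(T4) -> count=0 queue=[] holders={T1,T7}
Step 7: signal(T7) -> count=1 queue=[] holders={T1}
Step 8: wait(T8) -> count=0 queue=[] holders={T1,T8}
Step 9: signal(T8) -> count=1 queue=[] holders={T1}
Step 10: wait(T2) -> count=0 queue=[] holders={T1,T2}
Step 11: signal(T1) -> count=1 queue=[] holders={T2}
Step 12: signal(T2) -> count=2 queue=[] holders={none}
Step 13: wait(T7) -> count=1 queue=[] holders={T7}
Step 14: wait(T6) -> count=0 queue=[] holders={T6,T7}
Step 15: signal(T7) -> count=1 queue=[] holders={T6}
Step 16: wait(T8) -> count=0 queue=[] holders={T6,T8}
Step 17: wait(T1) -> count=0 queue=[T1] holders={T6,T8}
Step 18: wait(T5) -> count=0 queue=[T1,T5] holders={T6,T8}
Step 19: wait(T2) -> count=0 queue=[T1,T5,T2] holders={T6,T8}
Step 20: wait(T4) -> count=0 queue=[T1,T5,T2,T4] holders={T6,T8}
Final holders: {T6,T8} -> T2 not in holders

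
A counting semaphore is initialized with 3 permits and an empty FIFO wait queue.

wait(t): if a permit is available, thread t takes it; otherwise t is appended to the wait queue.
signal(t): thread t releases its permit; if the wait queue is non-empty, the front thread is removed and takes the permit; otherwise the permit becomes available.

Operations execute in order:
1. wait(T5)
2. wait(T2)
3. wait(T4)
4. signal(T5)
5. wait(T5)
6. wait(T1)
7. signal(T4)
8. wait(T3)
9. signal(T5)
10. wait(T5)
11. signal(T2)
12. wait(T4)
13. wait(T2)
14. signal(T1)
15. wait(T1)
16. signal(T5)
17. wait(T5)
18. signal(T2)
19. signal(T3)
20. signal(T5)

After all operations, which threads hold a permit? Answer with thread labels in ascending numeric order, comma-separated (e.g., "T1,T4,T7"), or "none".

Answer: T1,T4

Derivation:
Step 1: wait(T5) -> count=2 queue=[] holders={T5}
Step 2: wait(T2) -> count=1 queue=[] holders={T2,T5}
Step 3: wait(T4) -> count=0 queue=[] holders={T2,T4,T5}
Step 4: signal(T5) -> count=1 queue=[] holders={T2,T4}
Step 5: wait(T5) -> count=0 queue=[] holders={T2,T4,T5}
Step 6: wait(T1) -> count=0 queue=[T1] holders={T2,T4,T5}
Step 7: signal(T4) -> count=0 queue=[] holders={T1,T2,T5}
Step 8: wait(T3) -> count=0 queue=[T3] holders={T1,T2,T5}
Step 9: signal(T5) -> count=0 queue=[] holders={T1,T2,T3}
Step 10: wait(T5) -> count=0 queue=[T5] holders={T1,T2,T3}
Step 11: signal(T2) -> count=0 queue=[] holders={T1,T3,T5}
Step 12: wait(T4) -> count=0 queue=[T4] holders={T1,T3,T5}
Step 13: wait(T2) -> count=0 queue=[T4,T2] holders={T1,T3,T5}
Step 14: signal(T1) -> count=0 queue=[T2] holders={T3,T4,T5}
Step 15: wait(T1) -> count=0 queue=[T2,T1] holders={T3,T4,T5}
Step 16: signal(T5) -> count=0 queue=[T1] holders={T2,T3,T4}
Step 17: wait(T5) -> count=0 queue=[T1,T5] holders={T2,T3,T4}
Step 18: signal(T2) -> count=0 queue=[T5] holders={T1,T3,T4}
Step 19: signal(T3) -> count=0 queue=[] holders={T1,T4,T5}
Step 20: signal(T5) -> count=1 queue=[] holders={T1,T4}
Final holders: T1,T4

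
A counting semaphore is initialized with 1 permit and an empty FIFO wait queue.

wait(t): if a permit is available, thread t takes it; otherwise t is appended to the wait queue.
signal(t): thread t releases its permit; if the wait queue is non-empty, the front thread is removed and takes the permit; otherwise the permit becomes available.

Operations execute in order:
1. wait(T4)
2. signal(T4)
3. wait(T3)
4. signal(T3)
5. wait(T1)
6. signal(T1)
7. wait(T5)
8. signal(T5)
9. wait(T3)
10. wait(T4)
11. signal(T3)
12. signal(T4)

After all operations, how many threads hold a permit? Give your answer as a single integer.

Step 1: wait(T4) -> count=0 queue=[] holders={T4}
Step 2: signal(T4) -> count=1 queue=[] holders={none}
Step 3: wait(T3) -> count=0 queue=[] holders={T3}
Step 4: signal(T3) -> count=1 queue=[] holders={none}
Step 5: wait(T1) -> count=0 queue=[] holders={T1}
Step 6: signal(T1) -> count=1 queue=[] holders={none}
Step 7: wait(T5) -> count=0 queue=[] holders={T5}
Step 8: signal(T5) -> count=1 queue=[] holders={none}
Step 9: wait(T3) -> count=0 queue=[] holders={T3}
Step 10: wait(T4) -> count=0 queue=[T4] holders={T3}
Step 11: signal(T3) -> count=0 queue=[] holders={T4}
Step 12: signal(T4) -> count=1 queue=[] holders={none}
Final holders: {none} -> 0 thread(s)

Answer: 0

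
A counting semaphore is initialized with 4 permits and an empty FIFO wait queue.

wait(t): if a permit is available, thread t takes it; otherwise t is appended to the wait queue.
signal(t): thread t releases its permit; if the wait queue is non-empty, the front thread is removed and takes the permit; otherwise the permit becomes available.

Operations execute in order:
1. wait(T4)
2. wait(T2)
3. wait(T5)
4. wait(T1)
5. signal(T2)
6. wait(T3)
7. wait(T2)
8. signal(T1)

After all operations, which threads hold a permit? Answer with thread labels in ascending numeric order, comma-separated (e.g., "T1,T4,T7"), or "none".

Step 1: wait(T4) -> count=3 queue=[] holders={T4}
Step 2: wait(T2) -> count=2 queue=[] holders={T2,T4}
Step 3: wait(T5) -> count=1 queue=[] holders={T2,T4,T5}
Step 4: wait(T1) -> count=0 queue=[] holders={T1,T2,T4,T5}
Step 5: signal(T2) -> count=1 queue=[] holders={T1,T4,T5}
Step 6: wait(T3) -> count=0 queue=[] holders={T1,T3,T4,T5}
Step 7: wait(T2) -> count=0 queue=[T2] holders={T1,T3,T4,T5}
Step 8: signal(T1) -> count=0 queue=[] holders={T2,T3,T4,T5}
Final holders: T2,T3,T4,T5

Answer: T2,T3,T4,T5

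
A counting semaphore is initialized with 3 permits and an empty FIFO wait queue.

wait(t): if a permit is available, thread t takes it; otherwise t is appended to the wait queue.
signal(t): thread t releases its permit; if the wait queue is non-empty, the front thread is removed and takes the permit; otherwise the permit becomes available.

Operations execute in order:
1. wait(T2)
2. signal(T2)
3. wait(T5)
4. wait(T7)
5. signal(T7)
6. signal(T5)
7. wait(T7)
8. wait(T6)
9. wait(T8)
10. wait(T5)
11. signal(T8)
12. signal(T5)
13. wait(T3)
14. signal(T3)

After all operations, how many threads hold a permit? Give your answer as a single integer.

Answer: 2

Derivation:
Step 1: wait(T2) -> count=2 queue=[] holders={T2}
Step 2: signal(T2) -> count=3 queue=[] holders={none}
Step 3: wait(T5) -> count=2 queue=[] holders={T5}
Step 4: wait(T7) -> count=1 queue=[] holders={T5,T7}
Step 5: signal(T7) -> count=2 queue=[] holders={T5}
Step 6: signal(T5) -> count=3 queue=[] holders={none}
Step 7: wait(T7) -> count=2 queue=[] holders={T7}
Step 8: wait(T6) -> count=1 queue=[] holders={T6,T7}
Step 9: wait(T8) -> count=0 queue=[] holders={T6,T7,T8}
Step 10: wait(T5) -> count=0 queue=[T5] holders={T6,T7,T8}
Step 11: signal(T8) -> count=0 queue=[] holders={T5,T6,T7}
Step 12: signal(T5) -> count=1 queue=[] holders={T6,T7}
Step 13: wait(T3) -> count=0 queue=[] holders={T3,T6,T7}
Step 14: signal(T3) -> count=1 queue=[] holders={T6,T7}
Final holders: {T6,T7} -> 2 thread(s)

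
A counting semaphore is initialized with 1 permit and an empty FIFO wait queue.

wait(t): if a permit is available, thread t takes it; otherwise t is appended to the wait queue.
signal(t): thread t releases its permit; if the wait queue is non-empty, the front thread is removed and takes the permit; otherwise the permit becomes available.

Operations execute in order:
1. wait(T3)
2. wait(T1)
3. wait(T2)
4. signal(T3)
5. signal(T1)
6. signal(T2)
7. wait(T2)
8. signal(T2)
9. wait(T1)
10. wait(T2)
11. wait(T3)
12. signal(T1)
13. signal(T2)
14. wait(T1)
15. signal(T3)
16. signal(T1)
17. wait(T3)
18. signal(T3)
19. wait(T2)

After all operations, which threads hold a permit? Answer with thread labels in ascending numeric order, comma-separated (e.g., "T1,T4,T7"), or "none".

Step 1: wait(T3) -> count=0 queue=[] holders={T3}
Step 2: wait(T1) -> count=0 queue=[T1] holders={T3}
Step 3: wait(T2) -> count=0 queue=[T1,T2] holders={T3}
Step 4: signal(T3) -> count=0 queue=[T2] holders={T1}
Step 5: signal(T1) -> count=0 queue=[] holders={T2}
Step 6: signal(T2) -> count=1 queue=[] holders={none}
Step 7: wait(T2) -> count=0 queue=[] holders={T2}
Step 8: signal(T2) -> count=1 queue=[] holders={none}
Step 9: wait(T1) -> count=0 queue=[] holders={T1}
Step 10: wait(T2) -> count=0 queue=[T2] holders={T1}
Step 11: wait(T3) -> count=0 queue=[T2,T3] holders={T1}
Step 12: signal(T1) -> count=0 queue=[T3] holders={T2}
Step 13: signal(T2) -> count=0 queue=[] holders={T3}
Step 14: wait(T1) -> count=0 queue=[T1] holders={T3}
Step 15: signal(T3) -> count=0 queue=[] holders={T1}
Step 16: signal(T1) -> count=1 queue=[] holders={none}
Step 17: wait(T3) -> count=0 queue=[] holders={T3}
Step 18: signal(T3) -> count=1 queue=[] holders={none}
Step 19: wait(T2) -> count=0 queue=[] holders={T2}
Final holders: T2

Answer: T2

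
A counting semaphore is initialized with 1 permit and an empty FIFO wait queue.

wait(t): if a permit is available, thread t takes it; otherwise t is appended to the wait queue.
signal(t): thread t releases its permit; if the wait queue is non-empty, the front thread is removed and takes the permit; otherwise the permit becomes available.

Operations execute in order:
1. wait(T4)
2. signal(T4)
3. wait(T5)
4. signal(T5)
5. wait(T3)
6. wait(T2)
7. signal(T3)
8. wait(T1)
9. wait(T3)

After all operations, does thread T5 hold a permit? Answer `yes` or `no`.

Step 1: wait(T4) -> count=0 queue=[] holders={T4}
Step 2: signal(T4) -> count=1 queue=[] holders={none}
Step 3: wait(T5) -> count=0 queue=[] holders={T5}
Step 4: signal(T5) -> count=1 queue=[] holders={none}
Step 5: wait(T3) -> count=0 queue=[] holders={T3}
Step 6: wait(T2) -> count=0 queue=[T2] holders={T3}
Step 7: signal(T3) -> count=0 queue=[] holders={T2}
Step 8: wait(T1) -> count=0 queue=[T1] holders={T2}
Step 9: wait(T3) -> count=0 queue=[T1,T3] holders={T2}
Final holders: {T2} -> T5 not in holders

Answer: no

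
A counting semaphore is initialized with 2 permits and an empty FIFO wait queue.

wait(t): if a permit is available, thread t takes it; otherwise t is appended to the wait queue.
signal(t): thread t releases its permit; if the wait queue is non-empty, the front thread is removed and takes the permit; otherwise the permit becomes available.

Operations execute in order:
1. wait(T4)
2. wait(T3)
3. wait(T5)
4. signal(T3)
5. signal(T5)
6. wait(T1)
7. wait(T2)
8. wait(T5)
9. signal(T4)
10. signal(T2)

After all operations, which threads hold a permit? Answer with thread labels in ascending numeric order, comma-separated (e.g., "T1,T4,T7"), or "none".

Step 1: wait(T4) -> count=1 queue=[] holders={T4}
Step 2: wait(T3) -> count=0 queue=[] holders={T3,T4}
Step 3: wait(T5) -> count=0 queue=[T5] holders={T3,T4}
Step 4: signal(T3) -> count=0 queue=[] holders={T4,T5}
Step 5: signal(T5) -> count=1 queue=[] holders={T4}
Step 6: wait(T1) -> count=0 queue=[] holders={T1,T4}
Step 7: wait(T2) -> count=0 queue=[T2] holders={T1,T4}
Step 8: wait(T5) -> count=0 queue=[T2,T5] holders={T1,T4}
Step 9: signal(T4) -> count=0 queue=[T5] holders={T1,T2}
Step 10: signal(T2) -> count=0 queue=[] holders={T1,T5}
Final holders: T1,T5

Answer: T1,T5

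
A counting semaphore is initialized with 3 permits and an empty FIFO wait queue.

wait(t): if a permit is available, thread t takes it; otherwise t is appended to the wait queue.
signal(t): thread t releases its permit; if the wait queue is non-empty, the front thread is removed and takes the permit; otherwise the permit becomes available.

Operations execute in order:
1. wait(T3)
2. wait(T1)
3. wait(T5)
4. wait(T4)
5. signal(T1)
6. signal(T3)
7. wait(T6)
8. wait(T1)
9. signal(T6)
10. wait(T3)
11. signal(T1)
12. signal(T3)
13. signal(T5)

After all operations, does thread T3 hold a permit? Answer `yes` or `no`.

Answer: no

Derivation:
Step 1: wait(T3) -> count=2 queue=[] holders={T3}
Step 2: wait(T1) -> count=1 queue=[] holders={T1,T3}
Step 3: wait(T5) -> count=0 queue=[] holders={T1,T3,T5}
Step 4: wait(T4) -> count=0 queue=[T4] holders={T1,T3,T5}
Step 5: signal(T1) -> count=0 queue=[] holders={T3,T4,T5}
Step 6: signal(T3) -> count=1 queue=[] holders={T4,T5}
Step 7: wait(T6) -> count=0 queue=[] holders={T4,T5,T6}
Step 8: wait(T1) -> count=0 queue=[T1] holders={T4,T5,T6}
Step 9: signal(T6) -> count=0 queue=[] holders={T1,T4,T5}
Step 10: wait(T3) -> count=0 queue=[T3] holders={T1,T4,T5}
Step 11: signal(T1) -> count=0 queue=[] holders={T3,T4,T5}
Step 12: signal(T3) -> count=1 queue=[] holders={T4,T5}
Step 13: signal(T5) -> count=2 queue=[] holders={T4}
Final holders: {T4} -> T3 not in holders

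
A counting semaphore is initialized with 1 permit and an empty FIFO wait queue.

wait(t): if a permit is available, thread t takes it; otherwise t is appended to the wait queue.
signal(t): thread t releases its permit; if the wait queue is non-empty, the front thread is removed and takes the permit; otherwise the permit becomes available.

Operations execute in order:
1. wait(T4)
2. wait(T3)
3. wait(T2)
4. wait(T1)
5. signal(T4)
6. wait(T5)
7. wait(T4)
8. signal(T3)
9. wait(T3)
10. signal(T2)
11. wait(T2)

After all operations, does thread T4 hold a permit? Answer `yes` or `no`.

Answer: no

Derivation:
Step 1: wait(T4) -> count=0 queue=[] holders={T4}
Step 2: wait(T3) -> count=0 queue=[T3] holders={T4}
Step 3: wait(T2) -> count=0 queue=[T3,T2] holders={T4}
Step 4: wait(T1) -> count=0 queue=[T3,T2,T1] holders={T4}
Step 5: signal(T4) -> count=0 queue=[T2,T1] holders={T3}
Step 6: wait(T5) -> count=0 queue=[T2,T1,T5] holders={T3}
Step 7: wait(T4) -> count=0 queue=[T2,T1,T5,T4] holders={T3}
Step 8: signal(T3) -> count=0 queue=[T1,T5,T4] holders={T2}
Step 9: wait(T3) -> count=0 queue=[T1,T5,T4,T3] holders={T2}
Step 10: signal(T2) -> count=0 queue=[T5,T4,T3] holders={T1}
Step 11: wait(T2) -> count=0 queue=[T5,T4,T3,T2] holders={T1}
Final holders: {T1} -> T4 not in holders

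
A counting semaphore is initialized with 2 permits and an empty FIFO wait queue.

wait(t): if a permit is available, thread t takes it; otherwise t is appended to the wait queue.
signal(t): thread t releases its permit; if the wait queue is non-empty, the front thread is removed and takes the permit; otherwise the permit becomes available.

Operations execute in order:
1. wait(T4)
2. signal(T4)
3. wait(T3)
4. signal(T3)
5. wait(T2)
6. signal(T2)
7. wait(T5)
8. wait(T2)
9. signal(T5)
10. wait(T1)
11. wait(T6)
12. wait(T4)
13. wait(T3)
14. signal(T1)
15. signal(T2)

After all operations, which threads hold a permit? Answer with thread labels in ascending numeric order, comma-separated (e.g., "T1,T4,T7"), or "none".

Step 1: wait(T4) -> count=1 queue=[] holders={T4}
Step 2: signal(T4) -> count=2 queue=[] holders={none}
Step 3: wait(T3) -> count=1 queue=[] holders={T3}
Step 4: signal(T3) -> count=2 queue=[] holders={none}
Step 5: wait(T2) -> count=1 queue=[] holders={T2}
Step 6: signal(T2) -> count=2 queue=[] holders={none}
Step 7: wait(T5) -> count=1 queue=[] holders={T5}
Step 8: wait(T2) -> count=0 queue=[] holders={T2,T5}
Step 9: signal(T5) -> count=1 queue=[] holders={T2}
Step 10: wait(T1) -> count=0 queue=[] holders={T1,T2}
Step 11: wait(T6) -> count=0 queue=[T6] holders={T1,T2}
Step 12: wait(T4) -> count=0 queue=[T6,T4] holders={T1,T2}
Step 13: wait(T3) -> count=0 queue=[T6,T4,T3] holders={T1,T2}
Step 14: signal(T1) -> count=0 queue=[T4,T3] holders={T2,T6}
Step 15: signal(T2) -> count=0 queue=[T3] holders={T4,T6}
Final holders: T4,T6

Answer: T4,T6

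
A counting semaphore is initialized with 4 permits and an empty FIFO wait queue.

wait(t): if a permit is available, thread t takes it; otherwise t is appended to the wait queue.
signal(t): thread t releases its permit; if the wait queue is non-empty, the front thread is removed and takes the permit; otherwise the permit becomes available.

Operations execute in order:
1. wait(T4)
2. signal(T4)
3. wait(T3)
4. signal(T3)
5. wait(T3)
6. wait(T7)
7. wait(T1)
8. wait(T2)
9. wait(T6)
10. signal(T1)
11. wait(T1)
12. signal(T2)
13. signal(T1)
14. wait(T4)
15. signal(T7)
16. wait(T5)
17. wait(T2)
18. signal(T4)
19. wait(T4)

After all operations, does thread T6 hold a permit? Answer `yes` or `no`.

Answer: yes

Derivation:
Step 1: wait(T4) -> count=3 queue=[] holders={T4}
Step 2: signal(T4) -> count=4 queue=[] holders={none}
Step 3: wait(T3) -> count=3 queue=[] holders={T3}
Step 4: signal(T3) -> count=4 queue=[] holders={none}
Step 5: wait(T3) -> count=3 queue=[] holders={T3}
Step 6: wait(T7) -> count=2 queue=[] holders={T3,T7}
Step 7: wait(T1) -> count=1 queue=[] holders={T1,T3,T7}
Step 8: wait(T2) -> count=0 queue=[] holders={T1,T2,T3,T7}
Step 9: wait(T6) -> count=0 queue=[T6] holders={T1,T2,T3,T7}
Step 10: signal(T1) -> count=0 queue=[] holders={T2,T3,T6,T7}
Step 11: wait(T1) -> count=0 queue=[T1] holders={T2,T3,T6,T7}
Step 12: signal(T2) -> count=0 queue=[] holders={T1,T3,T6,T7}
Step 13: signal(T1) -> count=1 queue=[] holders={T3,T6,T7}
Step 14: wait(T4) -> count=0 queue=[] holders={T3,T4,T6,T7}
Step 15: signal(T7) -> count=1 queue=[] holders={T3,T4,T6}
Step 16: wait(T5) -> count=0 queue=[] holders={T3,T4,T5,T6}
Step 17: wait(T2) -> count=0 queue=[T2] holders={T3,T4,T5,T6}
Step 18: signal(T4) -> count=0 queue=[] holders={T2,T3,T5,T6}
Step 19: wait(T4) -> count=0 queue=[T4] holders={T2,T3,T5,T6}
Final holders: {T2,T3,T5,T6} -> T6 in holders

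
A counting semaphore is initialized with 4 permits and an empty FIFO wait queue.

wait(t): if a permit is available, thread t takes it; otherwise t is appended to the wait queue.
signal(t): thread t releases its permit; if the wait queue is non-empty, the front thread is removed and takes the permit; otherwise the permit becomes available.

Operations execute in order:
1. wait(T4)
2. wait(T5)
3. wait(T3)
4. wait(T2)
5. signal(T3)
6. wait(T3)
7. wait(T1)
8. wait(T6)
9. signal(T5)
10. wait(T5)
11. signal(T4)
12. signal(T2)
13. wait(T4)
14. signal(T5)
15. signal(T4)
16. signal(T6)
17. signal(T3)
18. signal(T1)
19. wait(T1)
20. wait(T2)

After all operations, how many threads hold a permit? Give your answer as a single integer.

Answer: 2

Derivation:
Step 1: wait(T4) -> count=3 queue=[] holders={T4}
Step 2: wait(T5) -> count=2 queue=[] holders={T4,T5}
Step 3: wait(T3) -> count=1 queue=[] holders={T3,T4,T5}
Step 4: wait(T2) -> count=0 queue=[] holders={T2,T3,T4,T5}
Step 5: signal(T3) -> count=1 queue=[] holders={T2,T4,T5}
Step 6: wait(T3) -> count=0 queue=[] holders={T2,T3,T4,T5}
Step 7: wait(T1) -> count=0 queue=[T1] holders={T2,T3,T4,T5}
Step 8: wait(T6) -> count=0 queue=[T1,T6] holders={T2,T3,T4,T5}
Step 9: signal(T5) -> count=0 queue=[T6] holders={T1,T2,T3,T4}
Step 10: wait(T5) -> count=0 queue=[T6,T5] holders={T1,T2,T3,T4}
Step 11: signal(T4) -> count=0 queue=[T5] holders={T1,T2,T3,T6}
Step 12: signal(T2) -> count=0 queue=[] holders={T1,T3,T5,T6}
Step 13: wait(T4) -> count=0 queue=[T4] holders={T1,T3,T5,T6}
Step 14: signal(T5) -> count=0 queue=[] holders={T1,T3,T4,T6}
Step 15: signal(T4) -> count=1 queue=[] holders={T1,T3,T6}
Step 16: signal(T6) -> count=2 queue=[] holders={T1,T3}
Step 17: signal(T3) -> count=3 queue=[] holders={T1}
Step 18: signal(T1) -> count=4 queue=[] holders={none}
Step 19: wait(T1) -> count=3 queue=[] holders={T1}
Step 20: wait(T2) -> count=2 queue=[] holders={T1,T2}
Final holders: {T1,T2} -> 2 thread(s)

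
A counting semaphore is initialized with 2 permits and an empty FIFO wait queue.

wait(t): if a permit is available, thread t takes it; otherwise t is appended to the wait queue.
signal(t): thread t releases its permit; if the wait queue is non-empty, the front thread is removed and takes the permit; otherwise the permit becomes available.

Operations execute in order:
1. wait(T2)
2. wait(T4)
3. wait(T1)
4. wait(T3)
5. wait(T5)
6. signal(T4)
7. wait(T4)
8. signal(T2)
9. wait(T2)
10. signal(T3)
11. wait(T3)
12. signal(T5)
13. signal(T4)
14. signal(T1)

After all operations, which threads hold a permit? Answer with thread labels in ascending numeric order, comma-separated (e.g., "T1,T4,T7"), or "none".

Step 1: wait(T2) -> count=1 queue=[] holders={T2}
Step 2: wait(T4) -> count=0 queue=[] holders={T2,T4}
Step 3: wait(T1) -> count=0 queue=[T1] holders={T2,T4}
Step 4: wait(T3) -> count=0 queue=[T1,T3] holders={T2,T4}
Step 5: wait(T5) -> count=0 queue=[T1,T3,T5] holders={T2,T4}
Step 6: signal(T4) -> count=0 queue=[T3,T5] holders={T1,T2}
Step 7: wait(T4) -> count=0 queue=[T3,T5,T4] holders={T1,T2}
Step 8: signal(T2) -> count=0 queue=[T5,T4] holders={T1,T3}
Step 9: wait(T2) -> count=0 queue=[T5,T4,T2] holders={T1,T3}
Step 10: signal(T3) -> count=0 queue=[T4,T2] holders={T1,T5}
Step 11: wait(T3) -> count=0 queue=[T4,T2,T3] holders={T1,T5}
Step 12: signal(T5) -> count=0 queue=[T2,T3] holders={T1,T4}
Step 13: signal(T4) -> count=0 queue=[T3] holders={T1,T2}
Step 14: signal(T1) -> count=0 queue=[] holders={T2,T3}
Final holders: T2,T3

Answer: T2,T3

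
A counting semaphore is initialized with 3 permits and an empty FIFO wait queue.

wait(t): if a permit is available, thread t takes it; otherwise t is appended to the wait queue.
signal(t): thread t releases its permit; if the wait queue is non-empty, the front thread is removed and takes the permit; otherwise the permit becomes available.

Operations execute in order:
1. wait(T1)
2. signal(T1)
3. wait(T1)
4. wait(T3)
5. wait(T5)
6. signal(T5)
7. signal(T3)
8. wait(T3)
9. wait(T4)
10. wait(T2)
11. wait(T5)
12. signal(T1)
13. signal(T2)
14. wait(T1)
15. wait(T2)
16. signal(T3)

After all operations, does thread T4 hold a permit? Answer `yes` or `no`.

Answer: yes

Derivation:
Step 1: wait(T1) -> count=2 queue=[] holders={T1}
Step 2: signal(T1) -> count=3 queue=[] holders={none}
Step 3: wait(T1) -> count=2 queue=[] holders={T1}
Step 4: wait(T3) -> count=1 queue=[] holders={T1,T3}
Step 5: wait(T5) -> count=0 queue=[] holders={T1,T3,T5}
Step 6: signal(T5) -> count=1 queue=[] holders={T1,T3}
Step 7: signal(T3) -> count=2 queue=[] holders={T1}
Step 8: wait(T3) -> count=1 queue=[] holders={T1,T3}
Step 9: wait(T4) -> count=0 queue=[] holders={T1,T3,T4}
Step 10: wait(T2) -> count=0 queue=[T2] holders={T1,T3,T4}
Step 11: wait(T5) -> count=0 queue=[T2,T5] holders={T1,T3,T4}
Step 12: signal(T1) -> count=0 queue=[T5] holders={T2,T3,T4}
Step 13: signal(T2) -> count=0 queue=[] holders={T3,T4,T5}
Step 14: wait(T1) -> count=0 queue=[T1] holders={T3,T4,T5}
Step 15: wait(T2) -> count=0 queue=[T1,T2] holders={T3,T4,T5}
Step 16: signal(T3) -> count=0 queue=[T2] holders={T1,T4,T5}
Final holders: {T1,T4,T5} -> T4 in holders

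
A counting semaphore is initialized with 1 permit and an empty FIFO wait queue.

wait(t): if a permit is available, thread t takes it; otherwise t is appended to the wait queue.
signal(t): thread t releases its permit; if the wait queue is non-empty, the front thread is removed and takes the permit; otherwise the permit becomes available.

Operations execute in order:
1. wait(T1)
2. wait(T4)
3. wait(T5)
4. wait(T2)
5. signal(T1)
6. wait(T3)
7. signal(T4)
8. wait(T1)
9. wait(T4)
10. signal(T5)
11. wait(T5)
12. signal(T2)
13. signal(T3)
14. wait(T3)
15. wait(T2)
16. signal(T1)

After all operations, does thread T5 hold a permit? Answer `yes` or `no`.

Step 1: wait(T1) -> count=0 queue=[] holders={T1}
Step 2: wait(T4) -> count=0 queue=[T4] holders={T1}
Step 3: wait(T5) -> count=0 queue=[T4,T5] holders={T1}
Step 4: wait(T2) -> count=0 queue=[T4,T5,T2] holders={T1}
Step 5: signal(T1) -> count=0 queue=[T5,T2] holders={T4}
Step 6: wait(T3) -> count=0 queue=[T5,T2,T3] holders={T4}
Step 7: signal(T4) -> count=0 queue=[T2,T3] holders={T5}
Step 8: wait(T1) -> count=0 queue=[T2,T3,T1] holders={T5}
Step 9: wait(T4) -> count=0 queue=[T2,T3,T1,T4] holders={T5}
Step 10: signal(T5) -> count=0 queue=[T3,T1,T4] holders={T2}
Step 11: wait(T5) -> count=0 queue=[T3,T1,T4,T5] holders={T2}
Step 12: signal(T2) -> count=0 queue=[T1,T4,T5] holders={T3}
Step 13: signal(T3) -> count=0 queue=[T4,T5] holders={T1}
Step 14: wait(T3) -> count=0 queue=[T4,T5,T3] holders={T1}
Step 15: wait(T2) -> count=0 queue=[T4,T5,T3,T2] holders={T1}
Step 16: signal(T1) -> count=0 queue=[T5,T3,T2] holders={T4}
Final holders: {T4} -> T5 not in holders

Answer: no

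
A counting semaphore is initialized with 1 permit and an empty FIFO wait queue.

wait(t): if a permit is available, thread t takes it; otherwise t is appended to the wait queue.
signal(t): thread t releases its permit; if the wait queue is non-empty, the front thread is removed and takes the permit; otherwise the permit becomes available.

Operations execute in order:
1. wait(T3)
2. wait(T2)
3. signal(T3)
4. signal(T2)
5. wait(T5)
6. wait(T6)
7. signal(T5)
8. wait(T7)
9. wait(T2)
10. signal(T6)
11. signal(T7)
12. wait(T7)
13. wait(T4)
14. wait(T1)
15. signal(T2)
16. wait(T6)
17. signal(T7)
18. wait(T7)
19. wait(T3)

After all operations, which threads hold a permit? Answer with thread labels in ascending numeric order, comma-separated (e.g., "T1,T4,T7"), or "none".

Answer: T4

Derivation:
Step 1: wait(T3) -> count=0 queue=[] holders={T3}
Step 2: wait(T2) -> count=0 queue=[T2] holders={T3}
Step 3: signal(T3) -> count=0 queue=[] holders={T2}
Step 4: signal(T2) -> count=1 queue=[] holders={none}
Step 5: wait(T5) -> count=0 queue=[] holders={T5}
Step 6: wait(T6) -> count=0 queue=[T6] holders={T5}
Step 7: signal(T5) -> count=0 queue=[] holders={T6}
Step 8: wait(T7) -> count=0 queue=[T7] holders={T6}
Step 9: wait(T2) -> count=0 queue=[T7,T2] holders={T6}
Step 10: signal(T6) -> count=0 queue=[T2] holders={T7}
Step 11: signal(T7) -> count=0 queue=[] holders={T2}
Step 12: wait(T7) -> count=0 queue=[T7] holders={T2}
Step 13: wait(T4) -> count=0 queue=[T7,T4] holders={T2}
Step 14: wait(T1) -> count=0 queue=[T7,T4,T1] holders={T2}
Step 15: signal(T2) -> count=0 queue=[T4,T1] holders={T7}
Step 16: wait(T6) -> count=0 queue=[T4,T1,T6] holders={T7}
Step 17: signal(T7) -> count=0 queue=[T1,T6] holders={T4}
Step 18: wait(T7) -> count=0 queue=[T1,T6,T7] holders={T4}
Step 19: wait(T3) -> count=0 queue=[T1,T6,T7,T3] holders={T4}
Final holders: T4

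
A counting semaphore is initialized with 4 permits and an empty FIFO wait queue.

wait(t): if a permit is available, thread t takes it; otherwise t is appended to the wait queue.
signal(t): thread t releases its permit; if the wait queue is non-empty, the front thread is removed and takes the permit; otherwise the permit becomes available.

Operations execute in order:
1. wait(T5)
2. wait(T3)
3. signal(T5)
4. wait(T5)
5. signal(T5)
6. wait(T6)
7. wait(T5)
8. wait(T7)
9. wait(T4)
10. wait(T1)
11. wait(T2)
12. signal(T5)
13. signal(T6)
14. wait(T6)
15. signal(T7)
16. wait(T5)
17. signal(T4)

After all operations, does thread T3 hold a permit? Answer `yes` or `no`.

Answer: yes

Derivation:
Step 1: wait(T5) -> count=3 queue=[] holders={T5}
Step 2: wait(T3) -> count=2 queue=[] holders={T3,T5}
Step 3: signal(T5) -> count=3 queue=[] holders={T3}
Step 4: wait(T5) -> count=2 queue=[] holders={T3,T5}
Step 5: signal(T5) -> count=3 queue=[] holders={T3}
Step 6: wait(T6) -> count=2 queue=[] holders={T3,T6}
Step 7: wait(T5) -> count=1 queue=[] holders={T3,T5,T6}
Step 8: wait(T7) -> count=0 queue=[] holders={T3,T5,T6,T7}
Step 9: wait(T4) -> count=0 queue=[T4] holders={T3,T5,T6,T7}
Step 10: wait(T1) -> count=0 queue=[T4,T1] holders={T3,T5,T6,T7}
Step 11: wait(T2) -> count=0 queue=[T4,T1,T2] holders={T3,T5,T6,T7}
Step 12: signal(T5) -> count=0 queue=[T1,T2] holders={T3,T4,T6,T7}
Step 13: signal(T6) -> count=0 queue=[T2] holders={T1,T3,T4,T7}
Step 14: wait(T6) -> count=0 queue=[T2,T6] holders={T1,T3,T4,T7}
Step 15: signal(T7) -> count=0 queue=[T6] holders={T1,T2,T3,T4}
Step 16: wait(T5) -> count=0 queue=[T6,T5] holders={T1,T2,T3,T4}
Step 17: signal(T4) -> count=0 queue=[T5] holders={T1,T2,T3,T6}
Final holders: {T1,T2,T3,T6} -> T3 in holders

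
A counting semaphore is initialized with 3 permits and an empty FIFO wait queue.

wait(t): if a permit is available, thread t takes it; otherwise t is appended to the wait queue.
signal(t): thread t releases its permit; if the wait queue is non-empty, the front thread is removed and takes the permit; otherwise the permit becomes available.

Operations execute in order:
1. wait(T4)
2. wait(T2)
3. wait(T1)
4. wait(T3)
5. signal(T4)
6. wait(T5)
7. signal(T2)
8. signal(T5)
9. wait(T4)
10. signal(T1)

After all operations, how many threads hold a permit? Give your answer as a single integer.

Step 1: wait(T4) -> count=2 queue=[] holders={T4}
Step 2: wait(T2) -> count=1 queue=[] holders={T2,T4}
Step 3: wait(T1) -> count=0 queue=[] holders={T1,T2,T4}
Step 4: wait(T3) -> count=0 queue=[T3] holders={T1,T2,T4}
Step 5: signal(T4) -> count=0 queue=[] holders={T1,T2,T3}
Step 6: wait(T5) -> count=0 queue=[T5] holders={T1,T2,T3}
Step 7: signal(T2) -> count=0 queue=[] holders={T1,T3,T5}
Step 8: signal(T5) -> count=1 queue=[] holders={T1,T3}
Step 9: wait(T4) -> count=0 queue=[] holders={T1,T3,T4}
Step 10: signal(T1) -> count=1 queue=[] holders={T3,T4}
Final holders: {T3,T4} -> 2 thread(s)

Answer: 2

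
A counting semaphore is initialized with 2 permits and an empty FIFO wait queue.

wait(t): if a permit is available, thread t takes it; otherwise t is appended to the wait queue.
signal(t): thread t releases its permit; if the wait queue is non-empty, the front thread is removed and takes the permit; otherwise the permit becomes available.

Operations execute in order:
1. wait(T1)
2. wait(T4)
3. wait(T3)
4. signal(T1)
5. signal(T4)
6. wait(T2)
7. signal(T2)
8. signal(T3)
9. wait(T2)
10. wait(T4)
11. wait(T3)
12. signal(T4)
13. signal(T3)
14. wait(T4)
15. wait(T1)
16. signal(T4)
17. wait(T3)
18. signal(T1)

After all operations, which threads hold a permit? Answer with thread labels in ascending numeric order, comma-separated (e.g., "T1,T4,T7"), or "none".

Answer: T2,T3

Derivation:
Step 1: wait(T1) -> count=1 queue=[] holders={T1}
Step 2: wait(T4) -> count=0 queue=[] holders={T1,T4}
Step 3: wait(T3) -> count=0 queue=[T3] holders={T1,T4}
Step 4: signal(T1) -> count=0 queue=[] holders={T3,T4}
Step 5: signal(T4) -> count=1 queue=[] holders={T3}
Step 6: wait(T2) -> count=0 queue=[] holders={T2,T3}
Step 7: signal(T2) -> count=1 queue=[] holders={T3}
Step 8: signal(T3) -> count=2 queue=[] holders={none}
Step 9: wait(T2) -> count=1 queue=[] holders={T2}
Step 10: wait(T4) -> count=0 queue=[] holders={T2,T4}
Step 11: wait(T3) -> count=0 queue=[T3] holders={T2,T4}
Step 12: signal(T4) -> count=0 queue=[] holders={T2,T3}
Step 13: signal(T3) -> count=1 queue=[] holders={T2}
Step 14: wait(T4) -> count=0 queue=[] holders={T2,T4}
Step 15: wait(T1) -> count=0 queue=[T1] holders={T2,T4}
Step 16: signal(T4) -> count=0 queue=[] holders={T1,T2}
Step 17: wait(T3) -> count=0 queue=[T3] holders={T1,T2}
Step 18: signal(T1) -> count=0 queue=[] holders={T2,T3}
Final holders: T2,T3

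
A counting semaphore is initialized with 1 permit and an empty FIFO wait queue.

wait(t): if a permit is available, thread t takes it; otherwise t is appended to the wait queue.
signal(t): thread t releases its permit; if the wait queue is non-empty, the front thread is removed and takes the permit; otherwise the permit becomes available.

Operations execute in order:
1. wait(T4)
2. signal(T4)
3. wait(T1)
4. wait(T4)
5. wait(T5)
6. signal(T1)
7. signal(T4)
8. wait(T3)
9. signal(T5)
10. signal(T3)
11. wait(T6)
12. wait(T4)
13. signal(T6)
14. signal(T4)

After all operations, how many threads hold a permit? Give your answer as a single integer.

Step 1: wait(T4) -> count=0 queue=[] holders={T4}
Step 2: signal(T4) -> count=1 queue=[] holders={none}
Step 3: wait(T1) -> count=0 queue=[] holders={T1}
Step 4: wait(T4) -> count=0 queue=[T4] holders={T1}
Step 5: wait(T5) -> count=0 queue=[T4,T5] holders={T1}
Step 6: signal(T1) -> count=0 queue=[T5] holders={T4}
Step 7: signal(T4) -> count=0 queue=[] holders={T5}
Step 8: wait(T3) -> count=0 queue=[T3] holders={T5}
Step 9: signal(T5) -> count=0 queue=[] holders={T3}
Step 10: signal(T3) -> count=1 queue=[] holders={none}
Step 11: wait(T6) -> count=0 queue=[] holders={T6}
Step 12: wait(T4) -> count=0 queue=[T4] holders={T6}
Step 13: signal(T6) -> count=0 queue=[] holders={T4}
Step 14: signal(T4) -> count=1 queue=[] holders={none}
Final holders: {none} -> 0 thread(s)

Answer: 0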